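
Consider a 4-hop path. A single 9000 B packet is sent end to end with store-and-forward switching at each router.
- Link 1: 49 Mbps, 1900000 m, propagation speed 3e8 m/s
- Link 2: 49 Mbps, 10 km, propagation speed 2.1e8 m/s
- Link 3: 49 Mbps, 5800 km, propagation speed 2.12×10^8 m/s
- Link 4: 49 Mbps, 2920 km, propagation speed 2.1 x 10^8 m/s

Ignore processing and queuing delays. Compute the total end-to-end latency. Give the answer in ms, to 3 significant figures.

L = 9000 × 8 = 72000 bits.
Transmission delay per hop = L/R = 72000/49000000 = 1.46939 ms; 4 hops → 5.87755 ms.
Propagation delays (d/s per hop): 6.33333, 0.047619, 27.3585, 13.9048 ms; sum = 47.6442 ms.
End-to-end = 53.5 ms.

53.5 ms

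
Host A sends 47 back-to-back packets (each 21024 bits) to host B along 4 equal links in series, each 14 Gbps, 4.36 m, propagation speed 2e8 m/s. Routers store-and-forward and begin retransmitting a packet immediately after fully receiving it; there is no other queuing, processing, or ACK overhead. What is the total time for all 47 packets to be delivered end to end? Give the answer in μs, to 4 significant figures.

75.17 μs

Per-hop transmission t_tx = L/R = 21024/14000000000 = 1.50171 μs.
Per-hop propagation t_prop = 4.36/200000000 = 0.0218 μs.
Pipeline fill: first packet needs 4·t_tx to clear all hops; remaining 46 packets each add one t_tx.
Total = (4+47-1)·t_tx + 4·t_prop = 50·1.50171 + 4·0.0218 = 75.17 μs.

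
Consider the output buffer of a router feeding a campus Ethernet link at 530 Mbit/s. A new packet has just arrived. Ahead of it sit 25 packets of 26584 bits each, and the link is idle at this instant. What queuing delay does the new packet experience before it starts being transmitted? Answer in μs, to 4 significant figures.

Each queued packet: L/R = 26584/530000000 = 50.1585 μs.
25 queued → 1253.96 μs.
Queuing delay = 1254 μs.

1254 μs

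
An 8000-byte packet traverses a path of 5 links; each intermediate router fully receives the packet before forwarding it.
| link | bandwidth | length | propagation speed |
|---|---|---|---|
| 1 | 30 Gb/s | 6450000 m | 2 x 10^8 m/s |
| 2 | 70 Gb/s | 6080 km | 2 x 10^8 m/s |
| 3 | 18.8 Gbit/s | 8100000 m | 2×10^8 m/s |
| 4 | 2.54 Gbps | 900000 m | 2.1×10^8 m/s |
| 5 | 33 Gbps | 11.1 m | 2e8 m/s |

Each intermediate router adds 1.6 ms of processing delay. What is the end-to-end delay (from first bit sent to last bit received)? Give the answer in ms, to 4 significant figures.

113.9 ms

L = 8000 × 8 = 64000 bits.
Transmission delays (L/R per hop): 0.00213333, 0.000914286, 0.00340426, 0.0251969, 0.00193939 ms; sum = 0.0335881 ms.
Propagation delays (d/s per hop): 32.25, 30.4, 40.5, 4.28571, 5.55e-05 ms; sum = 107.436 ms.
Processing at 4 router(s): 4 × 1.6 ms = 6.4 ms.
End-to-end = 113.9 ms.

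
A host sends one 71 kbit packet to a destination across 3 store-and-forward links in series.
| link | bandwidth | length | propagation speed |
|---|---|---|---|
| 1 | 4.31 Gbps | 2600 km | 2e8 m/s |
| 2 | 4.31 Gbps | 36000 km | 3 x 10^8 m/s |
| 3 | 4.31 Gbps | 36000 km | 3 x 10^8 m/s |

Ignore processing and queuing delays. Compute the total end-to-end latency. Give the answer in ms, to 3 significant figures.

253 ms

L = 71000 bits.
Transmission delay per hop = L/R = 71000/4310000000 = 0.0164733 ms; 3 hops → 0.04942 ms.
Propagation delays (d/s per hop): 13, 120, 120 ms; sum = 253 ms.
End-to-end = 253 ms.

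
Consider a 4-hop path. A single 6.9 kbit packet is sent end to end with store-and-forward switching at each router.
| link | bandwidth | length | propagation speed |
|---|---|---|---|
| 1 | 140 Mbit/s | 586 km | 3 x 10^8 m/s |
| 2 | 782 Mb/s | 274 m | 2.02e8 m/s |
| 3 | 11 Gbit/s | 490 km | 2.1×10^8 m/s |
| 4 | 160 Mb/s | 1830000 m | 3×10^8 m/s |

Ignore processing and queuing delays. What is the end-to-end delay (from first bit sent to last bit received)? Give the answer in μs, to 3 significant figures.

10500 μs

L = 6900 bits.
Transmission delays (L/R per hop): 49.2857, 8.82353, 0.627273, 43.125 μs; sum = 101.862 μs.
Propagation delays (d/s per hop): 1953.33, 1.35644, 2333.33, 6100 μs; sum = 10388 μs.
End-to-end = 10500 μs.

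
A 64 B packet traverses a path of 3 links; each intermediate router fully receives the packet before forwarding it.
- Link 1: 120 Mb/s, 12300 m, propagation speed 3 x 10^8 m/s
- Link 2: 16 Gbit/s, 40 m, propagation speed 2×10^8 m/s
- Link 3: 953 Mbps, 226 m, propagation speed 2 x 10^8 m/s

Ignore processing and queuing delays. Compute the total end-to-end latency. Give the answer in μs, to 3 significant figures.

L = 64 × 8 = 512 bits.
Transmission delays (L/R per hop): 4.26667, 0.032, 0.537251 μs; sum = 4.83592 μs.
Propagation delays (d/s per hop): 41, 0.2, 1.13 μs; sum = 42.33 μs.
End-to-end = 47.2 μs.

47.2 μs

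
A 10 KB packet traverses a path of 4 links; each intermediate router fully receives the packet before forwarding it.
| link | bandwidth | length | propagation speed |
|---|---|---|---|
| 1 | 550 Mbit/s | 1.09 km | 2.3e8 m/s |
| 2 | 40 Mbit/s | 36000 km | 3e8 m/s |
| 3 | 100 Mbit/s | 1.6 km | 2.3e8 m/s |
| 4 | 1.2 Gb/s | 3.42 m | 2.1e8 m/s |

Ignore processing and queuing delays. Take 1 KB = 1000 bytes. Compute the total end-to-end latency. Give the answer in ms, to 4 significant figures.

123.0 ms

L = 80000 bits.
Transmission delays (L/R per hop): 0.145455, 2, 0.8, 0.0666667 ms; sum = 3.01212 ms.
Propagation delays (d/s per hop): 0.00473913, 120, 0.00695652, 1.62857e-05 ms; sum = 120.012 ms.
End-to-end = 123.0 ms.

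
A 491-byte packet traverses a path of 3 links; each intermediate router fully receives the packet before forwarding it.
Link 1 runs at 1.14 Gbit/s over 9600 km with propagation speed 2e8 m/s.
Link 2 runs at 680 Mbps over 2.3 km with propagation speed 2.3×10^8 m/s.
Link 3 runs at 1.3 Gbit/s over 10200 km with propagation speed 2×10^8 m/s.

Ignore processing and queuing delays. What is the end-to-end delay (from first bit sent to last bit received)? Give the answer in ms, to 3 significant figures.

L = 491 × 8 = 3928 bits.
Transmission delays (L/R per hop): 0.00344561, 0.00577647, 0.00302154 ms; sum = 0.0122436 ms.
Propagation delays (d/s per hop): 48, 0.01, 51 ms; sum = 99.01 ms.
End-to-end = 99.0 ms.

99.0 ms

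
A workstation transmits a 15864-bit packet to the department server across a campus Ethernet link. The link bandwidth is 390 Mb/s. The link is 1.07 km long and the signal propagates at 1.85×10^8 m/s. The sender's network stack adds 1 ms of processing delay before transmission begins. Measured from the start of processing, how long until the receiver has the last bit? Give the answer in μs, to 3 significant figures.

Transmission delay = L/R = 15864 / 390000000 = 40.6769 μs.
Propagation delay = d/s = 1070 m / 185000000 m/s = 5.78378 μs.
Plus processing delay 1 ms = 1000 μs.
Total = 1050 μs.

1050 μs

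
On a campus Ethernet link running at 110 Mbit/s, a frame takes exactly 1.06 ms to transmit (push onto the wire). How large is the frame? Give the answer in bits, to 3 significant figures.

117000 bits

L = R × t_tx = 110000000 b/s × 0.00106 s = 116600 bits.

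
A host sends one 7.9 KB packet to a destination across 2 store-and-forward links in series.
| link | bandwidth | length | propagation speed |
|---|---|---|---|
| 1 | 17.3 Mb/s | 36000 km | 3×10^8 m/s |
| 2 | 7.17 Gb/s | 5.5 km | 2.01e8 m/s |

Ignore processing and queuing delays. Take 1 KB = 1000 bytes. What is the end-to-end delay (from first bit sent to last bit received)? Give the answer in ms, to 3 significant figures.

124 ms

L = 63200 bits.
Transmission delays (L/R per hop): 3.65318, 0.0088145 ms; sum = 3.66199 ms.
Propagation delays (d/s per hop): 120, 0.0273632 ms; sum = 120.027 ms.
End-to-end = 124 ms.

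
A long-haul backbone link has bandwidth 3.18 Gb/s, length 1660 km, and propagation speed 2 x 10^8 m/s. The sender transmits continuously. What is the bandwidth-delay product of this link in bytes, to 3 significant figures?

Propagation delay = 1660000 / 200000000 = 0.0083 s.
BDP = R × t_prop = 3180000000 × 0.0083 = 26394000 bits.
In bytes: 26394000/8 = 3300000 bytes.

3300000 bytes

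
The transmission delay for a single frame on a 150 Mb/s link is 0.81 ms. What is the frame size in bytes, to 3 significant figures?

L = R × t_tx = 150000000 b/s × 0.00081 s = 121500 bits.
In bytes: 121500 / 8 = 15200 bytes.

15200 bytes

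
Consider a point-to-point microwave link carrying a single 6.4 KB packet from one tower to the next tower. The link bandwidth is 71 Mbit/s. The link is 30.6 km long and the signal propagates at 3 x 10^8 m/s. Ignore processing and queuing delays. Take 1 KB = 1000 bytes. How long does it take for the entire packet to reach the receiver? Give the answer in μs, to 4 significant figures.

823.1 μs

L = 51200 bits.
Transmission delay = L/R = 51200 / 71000000 = 721.127 μs.
Propagation delay = d/s = 30600 m / 300000000 m/s = 102 μs.
Total = 823.1 μs.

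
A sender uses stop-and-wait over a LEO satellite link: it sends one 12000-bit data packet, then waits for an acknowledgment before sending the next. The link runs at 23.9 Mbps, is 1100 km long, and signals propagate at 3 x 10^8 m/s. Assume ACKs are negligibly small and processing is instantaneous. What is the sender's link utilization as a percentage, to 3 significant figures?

6.41 %

t_tx = L/R = 12000/23900000 = 0.000502092 s.
t_prop = 1100000/300000000 = 0.00366667 s; RTT = 0.00733333 s.
Cycle = t_tx + RTT = 0.00783543 s.
Utilization = t_tx / cycle = 0.000502092/0.00783543 = 6.41 %.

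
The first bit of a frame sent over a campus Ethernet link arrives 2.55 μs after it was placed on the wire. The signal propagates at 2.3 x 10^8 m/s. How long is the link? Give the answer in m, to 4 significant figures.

586.5 m

d = s × t_prop = 2.3e+08 × 2.55e-06 = 586.5 m.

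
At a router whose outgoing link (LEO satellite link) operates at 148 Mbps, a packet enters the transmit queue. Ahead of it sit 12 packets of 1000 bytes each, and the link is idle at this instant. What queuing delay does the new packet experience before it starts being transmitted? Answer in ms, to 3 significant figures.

Each queued packet: L/R = 8000/148000000 = 0.0540541 ms.
12 queued → 0.648649 ms.
Queuing delay = 0.649 ms.

0.649 ms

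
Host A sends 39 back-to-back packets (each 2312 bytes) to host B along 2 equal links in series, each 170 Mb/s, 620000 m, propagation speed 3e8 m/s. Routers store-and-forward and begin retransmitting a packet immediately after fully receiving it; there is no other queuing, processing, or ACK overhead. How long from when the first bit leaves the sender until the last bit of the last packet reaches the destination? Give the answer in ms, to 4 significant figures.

Per-hop transmission t_tx = L/R = 18496/170000000 = 0.1088 ms.
Per-hop propagation t_prop = 620000/300000000 = 2.06667 ms.
Pipeline fill: first packet needs 2·t_tx to clear all hops; remaining 38 packets each add one t_tx.
Total = (2+39-1)·t_tx + 2·t_prop = 40·0.1088 + 2·2.06667 = 8.485 ms.

8.485 ms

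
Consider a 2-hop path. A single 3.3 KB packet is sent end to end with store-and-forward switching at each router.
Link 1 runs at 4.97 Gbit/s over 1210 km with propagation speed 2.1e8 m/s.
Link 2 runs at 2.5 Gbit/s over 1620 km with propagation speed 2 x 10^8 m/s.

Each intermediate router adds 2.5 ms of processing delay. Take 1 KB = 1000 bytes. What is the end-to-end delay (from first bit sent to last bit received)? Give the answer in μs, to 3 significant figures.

16400 μs

L = 26400 bits.
Transmission delays (L/R per hop): 5.31187, 10.56 μs; sum = 15.8719 μs.
Propagation delays (d/s per hop): 5761.9, 8100 μs; sum = 13861.9 μs.
Processing at 1 router(s): 1 × 2.5 ms = 2500 μs.
End-to-end = 16400 μs.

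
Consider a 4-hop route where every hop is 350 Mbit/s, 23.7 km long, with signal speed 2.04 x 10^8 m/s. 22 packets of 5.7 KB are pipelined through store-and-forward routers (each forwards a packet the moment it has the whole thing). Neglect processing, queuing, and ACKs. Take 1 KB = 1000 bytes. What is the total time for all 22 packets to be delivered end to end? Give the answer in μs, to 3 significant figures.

3720 μs

Per-hop transmission t_tx = L/R = 45600/350000000 = 130.286 μs.
Per-hop propagation t_prop = 23700/204000000 = 116.176 μs.
Pipeline fill: first packet needs 4·t_tx to clear all hops; remaining 21 packets each add one t_tx.
Total = (4+22-1)·t_tx + 4·t_prop = 25·130.286 + 4·116.176 = 3720 μs.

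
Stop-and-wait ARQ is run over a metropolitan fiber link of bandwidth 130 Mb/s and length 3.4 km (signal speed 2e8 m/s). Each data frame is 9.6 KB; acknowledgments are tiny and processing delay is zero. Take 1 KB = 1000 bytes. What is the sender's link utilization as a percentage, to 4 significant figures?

94.56 %

t_tx = L/R = 76800/130000000 = 0.000590769 s.
t_prop = 3400/200000000 = 1.7e-05 s; RTT = 3.4e-05 s.
Cycle = t_tx + RTT = 0.000624769 s.
Utilization = t_tx / cycle = 0.000590769/0.000624769 = 94.56 %.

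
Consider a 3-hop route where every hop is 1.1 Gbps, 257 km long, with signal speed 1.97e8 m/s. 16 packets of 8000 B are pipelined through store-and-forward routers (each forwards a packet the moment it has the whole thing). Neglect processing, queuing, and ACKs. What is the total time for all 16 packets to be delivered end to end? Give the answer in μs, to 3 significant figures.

Per-hop transmission t_tx = L/R = 64000/1100000000 = 58.1818 μs.
Per-hop propagation t_prop = 257000/197000000 = 1304.57 μs.
Pipeline fill: first packet needs 3·t_tx to clear all hops; remaining 15 packets each add one t_tx.
Total = (3+16-1)·t_tx + 3·t_prop = 18·58.1818 + 3·1304.57 = 4960 μs.

4960 μs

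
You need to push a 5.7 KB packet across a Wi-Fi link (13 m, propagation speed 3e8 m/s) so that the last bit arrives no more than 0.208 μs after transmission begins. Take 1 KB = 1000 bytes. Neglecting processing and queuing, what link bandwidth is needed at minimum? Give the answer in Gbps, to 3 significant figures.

277 Gbps

L = 45600 bits.
Propagation delay = 13 / 300000000 = 0.0433333 μs.
Transmission budget = 0.208 − 0.0433333 = 0.164667 μs.
R ≥ L / t_tx = 45600 bits / 1.64667e-07 s = 277 Gbps.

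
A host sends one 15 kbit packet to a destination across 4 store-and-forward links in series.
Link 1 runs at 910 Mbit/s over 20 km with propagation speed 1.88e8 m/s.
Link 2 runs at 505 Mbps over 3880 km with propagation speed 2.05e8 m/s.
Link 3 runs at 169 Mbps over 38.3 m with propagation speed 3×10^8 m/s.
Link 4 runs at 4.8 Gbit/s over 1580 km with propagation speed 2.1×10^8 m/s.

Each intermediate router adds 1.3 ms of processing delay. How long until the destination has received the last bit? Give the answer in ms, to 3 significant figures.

L = 15000 bits.
Transmission delays (L/R per hop): 0.0164835, 0.029703, 0.0887574, 0.003125 ms; sum = 0.138069 ms.
Propagation delays (d/s per hop): 0.106383, 18.9268, 0.000127667, 7.52381 ms; sum = 26.5571 ms.
Processing at 3 router(s): 3 × 1.3 ms = 3.9 ms.
End-to-end = 30.6 ms.

30.6 ms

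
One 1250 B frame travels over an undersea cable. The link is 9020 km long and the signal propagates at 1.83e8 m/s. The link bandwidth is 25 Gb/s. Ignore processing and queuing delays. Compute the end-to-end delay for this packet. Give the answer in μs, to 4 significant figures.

L = 1250 × 8 = 10000 bits.
Transmission delay = L/R = 10000 / 25000000000 = 0.4 μs.
Propagation delay = d/s = 9020000 m / 183000000 m/s = 49289.6 μs.
Total = 49290 μs.

49290 μs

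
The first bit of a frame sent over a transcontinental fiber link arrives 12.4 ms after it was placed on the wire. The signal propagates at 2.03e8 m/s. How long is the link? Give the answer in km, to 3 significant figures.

d = s × t_prop = 2.03e+08 × 0.0124 = 2520 km.

2520 km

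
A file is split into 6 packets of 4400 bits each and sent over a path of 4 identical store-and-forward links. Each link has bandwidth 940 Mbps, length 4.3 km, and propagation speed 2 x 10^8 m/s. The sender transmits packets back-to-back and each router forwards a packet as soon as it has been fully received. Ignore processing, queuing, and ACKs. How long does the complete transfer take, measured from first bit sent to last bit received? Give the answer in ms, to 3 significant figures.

Per-hop transmission t_tx = L/R = 4400/940000000 = 0.00468085 ms.
Per-hop propagation t_prop = 4300/200000000 = 0.0215 ms.
Pipeline fill: first packet needs 4·t_tx to clear all hops; remaining 5 packets each add one t_tx.
Total = (4+6-1)·t_tx + 4·t_prop = 9·0.00468085 + 4·0.0215 = 0.128 ms.

0.128 ms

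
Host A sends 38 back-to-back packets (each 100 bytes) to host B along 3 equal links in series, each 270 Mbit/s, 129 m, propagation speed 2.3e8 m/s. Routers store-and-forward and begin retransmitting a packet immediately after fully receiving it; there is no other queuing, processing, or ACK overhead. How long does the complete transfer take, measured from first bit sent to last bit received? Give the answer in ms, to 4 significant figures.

Per-hop transmission t_tx = L/R = 800/270000000 = 0.00296296 ms.
Per-hop propagation t_prop = 129/2.3e+08 = 0.00056087 ms.
Pipeline fill: first packet needs 3·t_tx to clear all hops; remaining 37 packets each add one t_tx.
Total = (3+38-1)·t_tx + 3·t_prop = 40·0.00296296 + 3·0.00056087 = 0.1202 ms.

0.1202 ms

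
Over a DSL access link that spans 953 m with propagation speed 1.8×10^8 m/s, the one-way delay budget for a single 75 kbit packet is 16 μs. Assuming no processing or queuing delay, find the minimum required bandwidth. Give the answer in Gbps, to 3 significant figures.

7.01 Gbps

Propagation delay = 953 / 180000000 = 5.29444 μs.
Transmission budget = 16 − 5.29444 = 10.7056 μs.
R ≥ L / t_tx = 75000 bits / 1.07056e-05 s = 7.01 Gbps.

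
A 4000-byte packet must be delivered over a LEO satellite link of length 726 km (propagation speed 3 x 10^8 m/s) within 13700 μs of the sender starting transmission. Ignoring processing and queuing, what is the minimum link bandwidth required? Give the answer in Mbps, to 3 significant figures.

2.84 Mbps

L = 32000 bits.
Propagation delay = 726000 / 300000000 = 2420 μs.
Transmission budget = 13700 − 2420 = 11280 μs.
R ≥ L / t_tx = 32000 bits / 0.01128 s = 2.84 Mbps.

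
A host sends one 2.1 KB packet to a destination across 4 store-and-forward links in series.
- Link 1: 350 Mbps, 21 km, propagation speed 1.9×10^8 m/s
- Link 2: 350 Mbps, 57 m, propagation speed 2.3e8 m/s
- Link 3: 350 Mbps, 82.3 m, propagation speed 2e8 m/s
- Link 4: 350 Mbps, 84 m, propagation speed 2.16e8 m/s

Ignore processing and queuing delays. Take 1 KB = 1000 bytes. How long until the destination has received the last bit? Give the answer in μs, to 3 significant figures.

304 μs

L = 16800 bits.
Transmission delay per hop = L/R = 16800/350000000 = 48 μs; 4 hops → 192 μs.
Propagation delays (d/s per hop): 110.526, 0.247826, 0.4115, 0.388889 μs; sum = 111.575 μs.
End-to-end = 304 μs.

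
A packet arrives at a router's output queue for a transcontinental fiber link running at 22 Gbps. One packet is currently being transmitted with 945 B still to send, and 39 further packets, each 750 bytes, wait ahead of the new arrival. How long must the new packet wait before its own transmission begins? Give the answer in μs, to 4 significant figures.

Each queued packet: L/R = 6000/22000000000 = 0.272727 μs.
39 queued → 10.6364 μs.
Plus remaining 7560 bits of current packet: 0.343636 μs.
Queuing delay = 10.98 μs.

10.98 μs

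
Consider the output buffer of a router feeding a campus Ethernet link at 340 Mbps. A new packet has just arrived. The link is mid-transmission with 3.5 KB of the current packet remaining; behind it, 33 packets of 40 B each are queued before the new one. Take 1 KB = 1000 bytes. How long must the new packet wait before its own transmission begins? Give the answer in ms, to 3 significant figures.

0.113 ms

Each queued packet: L/R = 320/340000000 = 0.000941176 ms.
33 queued → 0.0310588 ms.
Plus remaining 28000 bits of current packet: 0.0823529 ms.
Queuing delay = 0.113 ms.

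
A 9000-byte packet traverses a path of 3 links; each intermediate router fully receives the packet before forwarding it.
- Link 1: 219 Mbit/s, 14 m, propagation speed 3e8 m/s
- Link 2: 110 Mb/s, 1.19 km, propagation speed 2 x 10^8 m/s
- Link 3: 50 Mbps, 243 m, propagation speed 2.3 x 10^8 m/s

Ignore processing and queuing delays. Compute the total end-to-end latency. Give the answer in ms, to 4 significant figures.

L = 9000 × 8 = 72000 bits.
Transmission delays (L/R per hop): 0.328767, 0.654545, 1.44 ms; sum = 2.42331 ms.
Propagation delays (d/s per hop): 4.66667e-05, 0.00595, 0.00105652 ms; sum = 0.00705319 ms.
End-to-end = 2.430 ms.

2.430 ms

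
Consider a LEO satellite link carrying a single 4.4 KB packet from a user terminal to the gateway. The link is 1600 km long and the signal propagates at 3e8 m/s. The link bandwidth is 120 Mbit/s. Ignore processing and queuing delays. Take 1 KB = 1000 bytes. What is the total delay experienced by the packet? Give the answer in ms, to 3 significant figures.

5.63 ms

L = 35200 bits.
Transmission delay = L/R = 35200 / 120000000 = 0.293333 ms.
Propagation delay = d/s = 1600000 m / 300000000 m/s = 5.33333 ms.
Total = 5.63 ms.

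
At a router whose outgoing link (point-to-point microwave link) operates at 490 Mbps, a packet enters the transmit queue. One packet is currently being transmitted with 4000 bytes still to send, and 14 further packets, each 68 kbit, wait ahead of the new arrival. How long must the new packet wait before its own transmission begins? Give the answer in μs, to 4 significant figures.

2008 μs

Each queued packet: L/R = 68000/490000000 = 138.776 μs.
14 queued → 1942.86 μs.
Plus remaining 32000 bits of current packet: 65.3061 μs.
Queuing delay = 2008 μs.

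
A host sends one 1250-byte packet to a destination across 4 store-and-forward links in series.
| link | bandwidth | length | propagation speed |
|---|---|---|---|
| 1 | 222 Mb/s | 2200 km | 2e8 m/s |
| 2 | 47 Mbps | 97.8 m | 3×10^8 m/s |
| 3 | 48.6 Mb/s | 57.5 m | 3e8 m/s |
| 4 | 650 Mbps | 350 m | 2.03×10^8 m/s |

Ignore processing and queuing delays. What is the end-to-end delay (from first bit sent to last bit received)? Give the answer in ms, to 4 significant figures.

L = 1250 × 8 = 10000 bits.
Transmission delays (L/R per hop): 0.045045, 0.212766, 0.205761, 0.0153846 ms; sum = 0.478957 ms.
Propagation delays (d/s per hop): 11, 0.000326, 0.000191667, 0.00172414 ms; sum = 11.0022 ms.
End-to-end = 11.48 ms.

11.48 ms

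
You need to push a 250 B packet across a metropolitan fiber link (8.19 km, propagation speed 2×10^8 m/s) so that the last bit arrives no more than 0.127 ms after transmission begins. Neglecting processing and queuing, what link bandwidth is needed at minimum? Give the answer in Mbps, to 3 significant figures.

23.2 Mbps

L = 2000 bits.
Propagation delay = 8190 / 200000000 = 0.04095 ms.
Transmission budget = 0.127 − 0.04095 = 0.08605 ms.
R ≥ L / t_tx = 2000 bits / 8.605e-05 s = 23.2 Mbps.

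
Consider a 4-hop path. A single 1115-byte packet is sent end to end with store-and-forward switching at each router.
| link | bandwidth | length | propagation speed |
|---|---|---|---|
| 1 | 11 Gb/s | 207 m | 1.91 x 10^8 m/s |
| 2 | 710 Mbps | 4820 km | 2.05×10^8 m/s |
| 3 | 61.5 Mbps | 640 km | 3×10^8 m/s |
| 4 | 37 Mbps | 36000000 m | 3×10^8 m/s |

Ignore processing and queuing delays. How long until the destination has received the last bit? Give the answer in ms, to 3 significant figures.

146 ms

L = 1115 × 8 = 8920 bits.
Transmission delays (L/R per hop): 0.000810909, 0.0125634, 0.145041, 0.241081 ms; sum = 0.399496 ms.
Propagation delays (d/s per hop): 0.00108377, 23.5122, 2.13333, 120 ms; sum = 145.647 ms.
End-to-end = 146 ms.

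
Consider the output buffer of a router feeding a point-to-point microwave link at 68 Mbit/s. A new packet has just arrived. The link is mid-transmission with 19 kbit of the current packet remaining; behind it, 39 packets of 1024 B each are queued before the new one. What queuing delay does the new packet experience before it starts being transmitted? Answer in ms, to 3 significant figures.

4.98 ms

Each queued packet: L/R = 8192/68000000 = 0.120471 ms.
39 queued → 4.69835 ms.
Plus remaining 19000 bits of current packet: 0.279412 ms.
Queuing delay = 4.98 ms.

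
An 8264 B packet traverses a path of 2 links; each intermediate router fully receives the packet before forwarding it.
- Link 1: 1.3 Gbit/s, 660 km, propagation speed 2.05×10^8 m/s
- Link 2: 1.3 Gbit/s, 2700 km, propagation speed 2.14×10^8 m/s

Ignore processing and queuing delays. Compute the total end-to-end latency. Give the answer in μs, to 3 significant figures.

L = 8264 × 8 = 66112 bits.
Transmission delay per hop = L/R = 66112/1300000000 = 50.8554 μs; 2 hops → 101.711 μs.
Propagation delays (d/s per hop): 3219.51, 12616.8 μs; sum = 15836.3 μs.
End-to-end = 15900 μs.

15900 μs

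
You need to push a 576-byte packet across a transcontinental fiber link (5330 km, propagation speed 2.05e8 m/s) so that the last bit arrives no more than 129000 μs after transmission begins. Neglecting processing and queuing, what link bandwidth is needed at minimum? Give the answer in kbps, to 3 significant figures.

44.7 kbps

L = 4608 bits.
Propagation delay = 5330000 / 2.05e+08 = 26000 μs.
Transmission budget = 129000 − 26000 = 103000 μs.
R ≥ L / t_tx = 4608 bits / 0.103 s = 44.7 kbps.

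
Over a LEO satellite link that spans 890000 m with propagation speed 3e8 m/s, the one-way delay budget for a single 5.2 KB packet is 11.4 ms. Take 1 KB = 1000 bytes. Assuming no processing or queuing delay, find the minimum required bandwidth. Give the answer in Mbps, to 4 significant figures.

L = 41600 bits.
Propagation delay = 890000 / 300000000 = 2.96667 ms.
Transmission budget = 11.4 − 2.96667 = 8.43333 ms.
R ≥ L / t_tx = 41600 bits / 0.00843333 s = 4.933 Mbps.

4.933 Mbps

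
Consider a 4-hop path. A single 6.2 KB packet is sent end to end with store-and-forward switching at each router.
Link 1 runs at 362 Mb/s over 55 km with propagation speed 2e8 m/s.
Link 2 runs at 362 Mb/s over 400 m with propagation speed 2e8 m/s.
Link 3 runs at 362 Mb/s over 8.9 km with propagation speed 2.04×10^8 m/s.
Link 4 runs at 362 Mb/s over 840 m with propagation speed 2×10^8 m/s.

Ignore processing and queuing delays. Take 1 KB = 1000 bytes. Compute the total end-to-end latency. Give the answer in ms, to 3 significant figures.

0.873 ms

L = 49600 bits.
Transmission delay per hop = L/R = 49600/362000000 = 0.137017 ms; 4 hops → 0.548066 ms.
Propagation delays (d/s per hop): 0.275, 0.002, 0.0436275, 0.0042 ms; sum = 0.324827 ms.
End-to-end = 0.873 ms.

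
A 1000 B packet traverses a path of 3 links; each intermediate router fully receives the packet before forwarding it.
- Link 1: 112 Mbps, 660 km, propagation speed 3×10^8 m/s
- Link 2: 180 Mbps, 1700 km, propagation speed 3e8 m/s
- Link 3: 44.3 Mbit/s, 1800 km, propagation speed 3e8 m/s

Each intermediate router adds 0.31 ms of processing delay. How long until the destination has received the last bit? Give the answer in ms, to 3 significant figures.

L = 1000 × 8 = 8000 bits.
Transmission delays (L/R per hop): 0.0714286, 0.0444444, 0.180587 ms; sum = 0.29646 ms.
Propagation delays (d/s per hop): 2.2, 5.66667, 6 ms; sum = 13.8667 ms.
Processing at 2 router(s): 2 × 0.31 ms = 0.62 ms.
End-to-end = 14.8 ms.

14.8 ms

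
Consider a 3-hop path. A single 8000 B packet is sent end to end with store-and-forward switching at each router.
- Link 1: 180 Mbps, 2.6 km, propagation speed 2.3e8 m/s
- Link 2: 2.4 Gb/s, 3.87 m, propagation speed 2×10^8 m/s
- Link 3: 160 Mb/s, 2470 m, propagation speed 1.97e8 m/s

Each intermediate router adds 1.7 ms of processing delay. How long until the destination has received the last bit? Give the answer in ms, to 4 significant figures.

4.206 ms

L = 8000 × 8 = 64000 bits.
Transmission delays (L/R per hop): 0.355556, 0.0266667, 0.4 ms; sum = 0.782222 ms.
Propagation delays (d/s per hop): 0.0113043, 1.935e-05, 0.0125381 ms; sum = 0.0238618 ms.
Processing at 2 router(s): 2 × 1.7 ms = 3.4 ms.
End-to-end = 4.206 ms.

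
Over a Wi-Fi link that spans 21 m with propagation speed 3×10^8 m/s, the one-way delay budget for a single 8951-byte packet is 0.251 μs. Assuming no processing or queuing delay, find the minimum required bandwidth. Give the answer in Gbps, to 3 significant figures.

L = 71608 bits.
Propagation delay = 21 / 300000000 = 0.07 μs.
Transmission budget = 0.251 − 0.07 = 0.181 μs.
R ≥ L / t_tx = 71608 bits / 1.81e-07 s = 396 Gbps.

396 Gbps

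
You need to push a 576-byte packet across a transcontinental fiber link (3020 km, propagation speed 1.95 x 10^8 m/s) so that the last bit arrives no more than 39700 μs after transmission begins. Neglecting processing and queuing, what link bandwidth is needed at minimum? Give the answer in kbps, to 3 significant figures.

L = 4608 bits.
Propagation delay = 3020000 / 195000000 = 15487.2 μs.
Transmission budget = 39700 − 15487.2 = 24212.8 μs.
R ≥ L / t_tx = 4608 bits / 0.0242128 s = 190 kbps.

190 kbps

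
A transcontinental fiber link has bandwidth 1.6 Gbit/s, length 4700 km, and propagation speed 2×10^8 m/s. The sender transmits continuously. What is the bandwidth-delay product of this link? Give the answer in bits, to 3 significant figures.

37600000 bits

Propagation delay = 4700000 / 200000000 = 0.0235 s.
BDP = R × t_prop = 1600000000 × 0.0235 = 37600000 bits.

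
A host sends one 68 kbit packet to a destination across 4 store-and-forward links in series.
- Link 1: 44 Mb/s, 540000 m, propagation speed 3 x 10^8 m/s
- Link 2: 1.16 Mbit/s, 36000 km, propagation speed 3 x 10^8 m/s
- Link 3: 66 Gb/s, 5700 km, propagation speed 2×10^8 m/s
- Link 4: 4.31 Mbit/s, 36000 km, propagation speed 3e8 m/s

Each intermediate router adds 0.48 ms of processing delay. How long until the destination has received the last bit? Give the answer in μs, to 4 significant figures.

347700 μs

L = 68000 bits.
Transmission delays (L/R per hop): 1545.45, 58620.7, 1.0303, 15777.3 μs; sum = 75944.4 μs.
Propagation delays (d/s per hop): 1800, 120000, 28500, 120000 μs; sum = 270300 μs.
Processing at 3 router(s): 3 × 0.48 ms = 1440 μs.
End-to-end = 347700 μs.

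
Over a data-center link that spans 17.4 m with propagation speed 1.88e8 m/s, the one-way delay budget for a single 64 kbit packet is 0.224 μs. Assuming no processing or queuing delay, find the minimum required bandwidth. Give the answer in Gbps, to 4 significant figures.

486.9 Gbps

Propagation delay = 17.4 / 188000000 = 0.0925532 μs.
Transmission budget = 0.224 − 0.0925532 = 0.131447 μs.
R ≥ L / t_tx = 64000 bits / 1.31447e-07 s = 486.9 Gbps.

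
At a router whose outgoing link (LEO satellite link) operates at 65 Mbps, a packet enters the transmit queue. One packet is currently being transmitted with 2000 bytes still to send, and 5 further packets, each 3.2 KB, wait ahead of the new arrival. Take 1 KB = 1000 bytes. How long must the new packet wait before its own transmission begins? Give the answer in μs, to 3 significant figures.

2220 μs

Each queued packet: L/R = 25600/65000000 = 393.846 μs.
5 queued → 1969.23 μs.
Plus remaining 16000 bits of current packet: 246.154 μs.
Queuing delay = 2220 μs.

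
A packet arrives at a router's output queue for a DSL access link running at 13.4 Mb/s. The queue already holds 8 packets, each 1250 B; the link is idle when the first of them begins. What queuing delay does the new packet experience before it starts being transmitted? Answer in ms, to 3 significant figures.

5.97 ms

Each queued packet: L/R = 10000/13400000 = 0.746269 ms.
8 queued → 5.97015 ms.
Queuing delay = 5.97 ms.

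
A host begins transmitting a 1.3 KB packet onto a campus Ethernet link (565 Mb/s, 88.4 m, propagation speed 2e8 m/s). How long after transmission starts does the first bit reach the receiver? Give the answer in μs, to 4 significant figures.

0.4420 μs

First bit experiences only propagation delay: d/s = 88.4/200000000 = 0.4420 μs.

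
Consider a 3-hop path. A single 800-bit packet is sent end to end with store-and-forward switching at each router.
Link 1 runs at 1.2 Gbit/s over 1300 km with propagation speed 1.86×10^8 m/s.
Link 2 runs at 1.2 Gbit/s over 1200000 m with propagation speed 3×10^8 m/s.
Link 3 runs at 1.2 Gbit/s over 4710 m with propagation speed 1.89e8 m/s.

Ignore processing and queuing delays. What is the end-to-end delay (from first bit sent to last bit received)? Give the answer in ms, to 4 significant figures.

Transmission delay per hop = L/R = 800/1200000000 = 0.000666667 ms; 3 hops → 0.002 ms.
Propagation delays (d/s per hop): 6.98925, 4, 0.0249206 ms; sum = 11.0142 ms.
End-to-end = 11.02 ms.

11.02 ms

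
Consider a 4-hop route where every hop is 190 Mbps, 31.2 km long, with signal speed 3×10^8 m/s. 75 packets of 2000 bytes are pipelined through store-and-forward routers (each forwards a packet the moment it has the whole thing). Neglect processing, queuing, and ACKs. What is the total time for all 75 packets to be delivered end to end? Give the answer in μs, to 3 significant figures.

Per-hop transmission t_tx = L/R = 16000/190000000 = 84.2105 μs.
Per-hop propagation t_prop = 31200/300000000 = 104 μs.
Pipeline fill: first packet needs 4·t_tx to clear all hops; remaining 74 packets each add one t_tx.
Total = (4+75-1)·t_tx + 4·t_prop = 78·84.2105 + 4·104 = 6980 μs.

6980 μs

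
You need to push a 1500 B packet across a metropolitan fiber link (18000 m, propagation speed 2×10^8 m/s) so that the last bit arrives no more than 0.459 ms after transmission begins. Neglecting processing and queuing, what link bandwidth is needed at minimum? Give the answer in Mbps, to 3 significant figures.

32.5 Mbps

L = 12000 bits.
Propagation delay = 18000 / 200000000 = 0.09 ms.
Transmission budget = 0.459 − 0.09 = 0.369 ms.
R ≥ L / t_tx = 12000 bits / 0.000369 s = 32.5 Mbps.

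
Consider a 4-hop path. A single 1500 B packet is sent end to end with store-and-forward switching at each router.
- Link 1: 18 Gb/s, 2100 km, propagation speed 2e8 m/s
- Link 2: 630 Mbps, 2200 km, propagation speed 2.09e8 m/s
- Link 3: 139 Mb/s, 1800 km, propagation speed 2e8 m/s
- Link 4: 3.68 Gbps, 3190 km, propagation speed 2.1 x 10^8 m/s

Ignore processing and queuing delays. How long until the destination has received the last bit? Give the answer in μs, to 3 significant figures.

L = 1500 × 8 = 12000 bits.
Transmission delays (L/R per hop): 0.666667, 19.0476, 86.3309, 3.26087 μs; sum = 109.306 μs.
Propagation delays (d/s per hop): 10500, 10526.3, 9000, 15190.5 μs; sum = 45216.8 μs.
End-to-end = 45300 μs.

45300 μs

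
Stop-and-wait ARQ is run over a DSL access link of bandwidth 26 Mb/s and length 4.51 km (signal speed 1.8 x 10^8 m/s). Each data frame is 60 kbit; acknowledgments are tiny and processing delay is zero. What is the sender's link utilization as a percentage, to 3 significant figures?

97.9 %

t_tx = L/R = 60000/26000000 = 0.00230769 s.
t_prop = 4510/180000000 = 2.50556e-05 s; RTT = 5.01111e-05 s.
Cycle = t_tx + RTT = 0.0023578 s.
Utilization = t_tx / cycle = 0.00230769/0.0023578 = 97.9 %.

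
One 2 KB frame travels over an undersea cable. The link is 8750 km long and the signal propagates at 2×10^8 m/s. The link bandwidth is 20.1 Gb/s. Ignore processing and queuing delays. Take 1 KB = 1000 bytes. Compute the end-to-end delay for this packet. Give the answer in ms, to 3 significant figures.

43.8 ms

L = 16000 bits.
Transmission delay = L/R = 16000 / 20100000000 = 0.00079602 ms.
Propagation delay = d/s = 8750000 m / 200000000 m/s = 43.75 ms.
Total = 43.8 ms.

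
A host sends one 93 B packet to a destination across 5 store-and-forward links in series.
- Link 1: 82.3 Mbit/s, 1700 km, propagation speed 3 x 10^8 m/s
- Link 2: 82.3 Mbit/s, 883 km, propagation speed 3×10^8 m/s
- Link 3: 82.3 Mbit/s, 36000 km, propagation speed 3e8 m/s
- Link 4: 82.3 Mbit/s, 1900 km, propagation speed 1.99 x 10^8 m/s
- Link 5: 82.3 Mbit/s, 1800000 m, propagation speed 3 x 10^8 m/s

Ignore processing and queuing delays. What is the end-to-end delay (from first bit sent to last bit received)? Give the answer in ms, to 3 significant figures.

144 ms

L = 93 × 8 = 744 bits.
Transmission delay per hop = L/R = 744/82300000 = 0.0090401 ms; 5 hops → 0.0452005 ms.
Propagation delays (d/s per hop): 5.66667, 2.94333, 120, 9.54774, 6 ms; sum = 144.158 ms.
End-to-end = 144 ms.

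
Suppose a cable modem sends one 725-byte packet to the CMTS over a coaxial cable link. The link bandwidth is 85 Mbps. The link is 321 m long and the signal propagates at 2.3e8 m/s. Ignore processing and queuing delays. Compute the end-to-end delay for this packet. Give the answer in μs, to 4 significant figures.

L = 725 × 8 = 5800 bits.
Transmission delay = L/R = 5800 / 85000000 = 68.2353 μs.
Propagation delay = d/s = 321 m / 2.3e+08 m/s = 1.39565 μs.
Total = 69.63 μs.

69.63 μs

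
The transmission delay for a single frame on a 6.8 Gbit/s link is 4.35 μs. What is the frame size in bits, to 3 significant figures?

29600 bits

L = R × t_tx = 6800000000 b/s × 4.35e-06 s = 29580 bits.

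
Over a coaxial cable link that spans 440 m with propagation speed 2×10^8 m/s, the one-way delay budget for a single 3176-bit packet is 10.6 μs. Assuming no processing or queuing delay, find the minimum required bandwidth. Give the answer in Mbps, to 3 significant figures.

378 Mbps

Propagation delay = 440 / 200000000 = 2.2 μs.
Transmission budget = 10.6 − 2.2 = 8.4 μs.
R ≥ L / t_tx = 3176 bits / 8.4e-06 s = 378 Mbps.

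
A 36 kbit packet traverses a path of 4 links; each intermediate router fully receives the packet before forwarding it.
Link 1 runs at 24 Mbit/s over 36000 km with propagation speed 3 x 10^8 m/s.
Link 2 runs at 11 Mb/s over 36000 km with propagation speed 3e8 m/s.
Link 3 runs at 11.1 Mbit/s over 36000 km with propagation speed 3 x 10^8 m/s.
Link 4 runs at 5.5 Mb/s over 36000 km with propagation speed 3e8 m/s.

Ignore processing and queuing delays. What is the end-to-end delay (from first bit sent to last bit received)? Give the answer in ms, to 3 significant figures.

L = 36000 bits.
Transmission delays (L/R per hop): 1.5, 3.27273, 3.24324, 6.54545 ms; sum = 14.5614 ms.
Propagation delays (d/s per hop): 120, 120, 120, 120 ms; sum = 480 ms.
End-to-end = 495 ms.

495 ms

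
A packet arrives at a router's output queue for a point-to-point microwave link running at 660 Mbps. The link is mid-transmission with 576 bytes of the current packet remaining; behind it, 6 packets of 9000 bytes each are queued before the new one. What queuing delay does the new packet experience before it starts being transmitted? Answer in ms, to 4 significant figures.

0.6615 ms

Each queued packet: L/R = 72000/660000000 = 0.109091 ms.
6 queued → 0.654545 ms.
Plus remaining 4608 bits of current packet: 0.00698182 ms.
Queuing delay = 0.6615 ms.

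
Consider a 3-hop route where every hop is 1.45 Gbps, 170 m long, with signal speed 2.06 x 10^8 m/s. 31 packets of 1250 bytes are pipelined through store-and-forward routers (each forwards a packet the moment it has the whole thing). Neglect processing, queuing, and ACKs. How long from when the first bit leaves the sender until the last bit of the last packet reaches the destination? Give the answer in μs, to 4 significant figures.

Per-hop transmission t_tx = L/R = 10000/1450000000 = 6.89655 μs.
Per-hop propagation t_prop = 170/206000000 = 0.825243 μs.
Pipeline fill: first packet needs 3·t_tx to clear all hops; remaining 30 packets each add one t_tx.
Total = (3+31-1)·t_tx + 3·t_prop = 33·6.89655 + 3·0.825243 = 230.1 μs.

230.1 μs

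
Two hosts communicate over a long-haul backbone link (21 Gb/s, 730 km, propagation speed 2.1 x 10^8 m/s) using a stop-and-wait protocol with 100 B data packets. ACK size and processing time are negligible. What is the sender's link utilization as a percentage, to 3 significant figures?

t_tx = L/R = 800/21000000000 = 3.80952e-08 s.
t_prop = 730000/210000000 = 0.00347619 s; RTT = 0.00695238 s.
Cycle = t_tx + RTT = 0.00695242 s.
Utilization = t_tx / cycle = 3.80952e-08/0.00695242 = 0.000548 %.

0.000548 %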